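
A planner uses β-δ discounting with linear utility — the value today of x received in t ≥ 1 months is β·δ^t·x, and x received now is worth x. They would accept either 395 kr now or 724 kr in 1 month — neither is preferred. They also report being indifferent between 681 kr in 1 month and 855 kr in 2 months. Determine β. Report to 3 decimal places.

β ≈ 0.685

The second indifference involves only future payoffs, so β cancels: β·δ^1·681 = β·δ^2·855, giving δ = 681/855 = 0.79649.
The first indifference: 395 = β·δ·724, so β = 395/(δ·724) = 395/(0.79649·724) ≈ 0.685.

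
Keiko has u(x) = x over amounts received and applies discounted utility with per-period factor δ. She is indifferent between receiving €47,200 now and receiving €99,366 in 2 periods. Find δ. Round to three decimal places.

Equating discounted utilities: u(47200) = δ^2·u(99366) ⇒ δ^2 = u(47200)/u(99366).
With u(x) = x: δ^2 = 47200/99366 = 0.47501.
Hence δ = (0.47501)^(1/2) = 0.68921.

δ ≈ 0.689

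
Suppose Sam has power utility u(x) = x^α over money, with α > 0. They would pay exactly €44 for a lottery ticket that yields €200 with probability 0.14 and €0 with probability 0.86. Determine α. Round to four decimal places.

α ≈ 1.2985

Since u(0) = 0, the lottery's EU is 0.14·200^α.
Setting u(44) equal to that: 44^α = 0.14·200^α ⇒ (44/200)^α = 0.14.
Taking logs: α·ln(44/200) = ln(0.14), so α = -1.9661129 / -1.5141277 ≈ 1.2985.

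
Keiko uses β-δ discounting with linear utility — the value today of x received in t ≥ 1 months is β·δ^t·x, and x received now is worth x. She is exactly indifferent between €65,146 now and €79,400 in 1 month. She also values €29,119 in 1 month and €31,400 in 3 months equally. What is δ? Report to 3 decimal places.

From the later pair, β·δ^1·29119 = β·δ^3·31400; dividing through, δ^2 = 29119/31400 = 0.92736, so δ = 0.96299.

δ ≈ 0.963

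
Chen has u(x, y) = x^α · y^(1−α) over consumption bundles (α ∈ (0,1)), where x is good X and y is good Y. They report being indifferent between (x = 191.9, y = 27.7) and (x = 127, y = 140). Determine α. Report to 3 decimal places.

The Cobb–Douglas utilities coincide, so 191.9^α·27.7^(1−α) = 127^α·140^(1−α).
Rearrange to (191.9/127)^α = (140/27.7)^(1−α) and take logs: α·0.412787 = (1−α)·1.620210.
So α/(1−α) = (1.620210)/(0.412787) = 3.925051, and α = 3.925051/4.925051 ≈ 0.797.

α ≈ 0.797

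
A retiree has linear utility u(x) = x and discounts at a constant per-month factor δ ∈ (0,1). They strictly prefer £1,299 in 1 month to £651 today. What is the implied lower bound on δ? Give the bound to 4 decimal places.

δ > 0.5012

The preference means 651 < δ·1299.
So δ > 651/1299 = 0.50115.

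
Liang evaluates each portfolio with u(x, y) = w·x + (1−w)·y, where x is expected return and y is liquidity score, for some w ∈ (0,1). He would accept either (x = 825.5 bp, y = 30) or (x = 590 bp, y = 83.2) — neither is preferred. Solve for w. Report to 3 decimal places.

w = 0.184

Equating utilities: w·825.5 + (1−w)·30 = w·590 + (1−w)·83.2.
Collecting terms: w·235.5 = (1−w)·53.2.
The marginal rate of substitution is 53.2/235.5, so w = 53.2/(235.5+53.2) = 0.184.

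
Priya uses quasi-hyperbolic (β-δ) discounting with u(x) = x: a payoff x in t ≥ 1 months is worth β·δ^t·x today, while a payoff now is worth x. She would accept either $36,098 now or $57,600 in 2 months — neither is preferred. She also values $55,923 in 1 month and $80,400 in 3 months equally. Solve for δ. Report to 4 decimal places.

δ ≈ 0.8340

Both payoffs in the second observation are in the future, so β drops out: δ^1·55923 = δ^3·80400 ⇒ δ^2 = 55923/80400 = 0.69556, so δ = 0.83400.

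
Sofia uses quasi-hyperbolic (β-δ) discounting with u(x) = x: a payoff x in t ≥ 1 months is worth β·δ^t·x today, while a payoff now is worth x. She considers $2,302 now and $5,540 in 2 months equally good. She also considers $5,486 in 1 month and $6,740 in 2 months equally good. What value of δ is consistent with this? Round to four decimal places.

δ ≈ 0.8139

Both payoffs in the second observation are in the future, so β drops out: δ^1·5486 = δ^2·6740 ⇒ δ = 5486/6740 = 0.81395.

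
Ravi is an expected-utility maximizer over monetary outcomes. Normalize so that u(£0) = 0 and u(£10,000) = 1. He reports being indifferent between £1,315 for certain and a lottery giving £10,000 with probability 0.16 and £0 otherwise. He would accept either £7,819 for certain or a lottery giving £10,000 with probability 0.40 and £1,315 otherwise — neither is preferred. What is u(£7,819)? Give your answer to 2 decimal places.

The first gamble pins u(£1,315): it must equal 0.16·1 + 0.84·0 = 0.16.
Then u(£7,819) = 0.40·u(£10,000) + 0.60·u(£1,315) = 0.40·1.00 + 0.60·0.16 = 0.4960.

0.50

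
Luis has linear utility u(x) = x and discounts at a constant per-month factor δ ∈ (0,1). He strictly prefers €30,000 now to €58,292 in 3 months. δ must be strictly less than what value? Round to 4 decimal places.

Comparing present values: 30000 > δ^3·58292.
Dividing by 58292: δ^3 < 0.51465. Both sides are positive, so the cube root keeps the direction.
δ < 0.51465^(1/3) = 0.8014.

δ < 0.8014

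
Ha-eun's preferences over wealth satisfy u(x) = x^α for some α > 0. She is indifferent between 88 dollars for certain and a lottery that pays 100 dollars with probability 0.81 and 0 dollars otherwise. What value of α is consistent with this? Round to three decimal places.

α ≈ 1.648

EU(lottery) = 0.81·100^α + 0.19·0 = 0.81·100^α.
Indifference: 88^α = 0.81·100^α, so (88/100)^α = 0.81.
Taking logs: α·ln(88/100) = ln(0.81), so α = -0.210721 / -0.127833 ≈ 1.648.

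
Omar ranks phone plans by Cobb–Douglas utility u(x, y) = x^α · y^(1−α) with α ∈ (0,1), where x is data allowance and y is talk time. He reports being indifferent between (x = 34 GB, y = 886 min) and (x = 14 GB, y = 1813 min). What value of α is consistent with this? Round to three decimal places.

α ≈ 0.447

Indifference: 34^α · 886^(1−α) = 14^α · 1813^(1−α).
Taking logs: α·ln 34 + (1−α)·ln 886 = α·ln 14 + (1−α)·ln 1813, i.e. α·0.887303 = (1−α)·0.716021.
Thus α·(1.603324) = 0.716021, so α = 0.716021/1.603324 ≈ 0.447.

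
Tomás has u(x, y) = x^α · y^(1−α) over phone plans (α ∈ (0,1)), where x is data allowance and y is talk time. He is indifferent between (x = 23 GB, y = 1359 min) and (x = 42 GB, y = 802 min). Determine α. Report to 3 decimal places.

Indifference: 23^α · 1359^(1−α) = 42^α · 802^(1−α).
Rearrange to (23/42)^α = (802/1359)^(1−α) and take logs: α·-0.602175 = (1−α)·-0.527396.
So α/(1−α) = (-0.527396)/(-0.602175) = 0.875818, and α = 0.875818/1.875818 ≈ 0.467.

α ≈ 0.467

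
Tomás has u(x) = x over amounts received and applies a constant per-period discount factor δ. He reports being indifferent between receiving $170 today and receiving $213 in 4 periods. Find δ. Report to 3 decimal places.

The payoff in 4 periods is discounted by δ^4, so u(170) = δ^4·u(213) and δ^4 = u(170)/u(213).
With u(x) = x: δ^4 = 170/213 = 0.79812.
So δ = 0.79812^(1/4) ≈ 0.945.

δ ≈ 0.945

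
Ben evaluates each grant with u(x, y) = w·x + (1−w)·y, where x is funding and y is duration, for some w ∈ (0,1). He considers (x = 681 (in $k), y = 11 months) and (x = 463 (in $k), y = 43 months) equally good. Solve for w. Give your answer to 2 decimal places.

u(681,11) = u(463,43) means w·681 + (1−w)·11 = w·463 + (1−w)·43.
w·(681−463) = (1−w)·(43−11), i.e. w·218 = (1−w)·32.
Hence w = 32/(218+32) = 32/250 = 0.13.

w = 0.13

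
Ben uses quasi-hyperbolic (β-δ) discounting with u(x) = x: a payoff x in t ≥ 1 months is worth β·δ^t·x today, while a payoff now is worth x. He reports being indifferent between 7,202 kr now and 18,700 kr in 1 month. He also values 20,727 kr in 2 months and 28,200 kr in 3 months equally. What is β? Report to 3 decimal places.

The second indifference involves only future payoffs, so β cancels: β·δ^2·20727 = β·δ^3·28200, giving δ = 20727/28200 = 0.73500.
Now use the now-vs-future pair: 7202 = β·δ·18700 gives β = 7202/(0.73500·18700) ≈ 0.524.

β ≈ 0.524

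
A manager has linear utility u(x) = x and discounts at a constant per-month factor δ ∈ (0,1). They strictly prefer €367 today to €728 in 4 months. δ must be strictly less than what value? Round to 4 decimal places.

δ < 0.8426

Comparing present values: 367 > δ^4·728.
Hence δ^4 < 367/728 = 0.50412, and x ↦ x^(1/4) is increasing on (0,∞).
δ < (367/728)^(1/4) ≈ 0.8426.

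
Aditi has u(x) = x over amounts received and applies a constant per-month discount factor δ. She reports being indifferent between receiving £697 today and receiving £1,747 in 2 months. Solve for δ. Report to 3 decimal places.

δ ≈ 0.632

Equating discounted utilities: u(697) = δ^2·u(1747) ⇒ δ^2 = u(697)/u(1747).
With u(x) = x: δ^2 = 697/1747 = 0.39897.
So δ = 0.39897^(1/2) ≈ 0.632.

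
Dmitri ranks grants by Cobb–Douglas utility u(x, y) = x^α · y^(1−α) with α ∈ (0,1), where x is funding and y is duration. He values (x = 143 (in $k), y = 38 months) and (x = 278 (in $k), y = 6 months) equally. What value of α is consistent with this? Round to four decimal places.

Indifference: 143^α · 38^(1−α) = 278^α · 6^(1−α).
(143/278)^α = (6/38)^(1−α); take logs: α·ln(143/278) = (1−α)·ln(6/38), i.e. α·-0.6647765 = (1−α)·-1.8458267.
With A = -0.6647765 and B = -1.8458267: α·A = (1−α)·B, so α = B/(A+B) = -1.8458267/-2.5106032 ≈ 0.7352.

α ≈ 0.7352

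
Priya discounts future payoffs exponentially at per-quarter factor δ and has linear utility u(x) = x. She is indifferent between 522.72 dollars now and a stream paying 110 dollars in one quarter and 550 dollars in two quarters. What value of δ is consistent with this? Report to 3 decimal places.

Present value of the stream is 110·δ + 550·δ². Indifference gives 110δ + 550δ² = 522.72.
Rearranged: 550δ² + 110δ − 522.72 = 0.
By the quadratic formula (taking the positive root), δ = (−110 + √1162084.00) / 1100 ≈ 0.880.

δ ≈ 0.880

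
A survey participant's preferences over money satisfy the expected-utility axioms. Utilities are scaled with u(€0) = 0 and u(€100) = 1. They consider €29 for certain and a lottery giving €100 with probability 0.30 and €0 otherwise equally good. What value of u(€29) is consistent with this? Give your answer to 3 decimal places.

By the standard-gamble method, u(€29) is just the indifference probability on the best outcome: 0.30.

0.300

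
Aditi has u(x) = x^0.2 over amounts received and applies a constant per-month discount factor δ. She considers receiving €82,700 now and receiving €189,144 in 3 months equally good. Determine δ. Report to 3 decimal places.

Equating discounted utilities: u(82700) = δ^3·u(189144) ⇒ δ^3 = u(82700)/u(189144).
With u(x) = x^0.2: δ^3 = 82700^0.2/189144^0.2 = (82700/189144)^0.2 = 0.84751.
So δ = 0.84751^(1/3) ≈ 0.946.

δ ≈ 0.946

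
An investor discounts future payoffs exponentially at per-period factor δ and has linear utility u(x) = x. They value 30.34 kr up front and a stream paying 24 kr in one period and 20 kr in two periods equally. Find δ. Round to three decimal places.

δ ≈ 0.770

Present value of the stream is 24·δ + 20·δ². Indifference gives 24δ + 20δ² = 30.34.
So 20δ² + 24δ − 30.34 = 0.
δ = (−24 + √(24² + 4·20·30.34)) / (2·20) = (−24 + √3003.20) / 40 ≈ 0.770.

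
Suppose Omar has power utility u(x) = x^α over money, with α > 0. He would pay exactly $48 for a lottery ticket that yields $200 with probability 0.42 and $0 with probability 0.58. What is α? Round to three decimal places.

The lottery's expected utility is 0.42·u(200) + 0.58·u(0) = 0.42·200^α (since u(0) = 0 for α > 0).
Setting u(48) equal to that: 48^α = 0.42·200^α ⇒ (48/200)^α = 0.42.
α = ln(0.42) / ln(48/200) = -0.867501/-1.427116 ≈ 0.608.

α ≈ 0.608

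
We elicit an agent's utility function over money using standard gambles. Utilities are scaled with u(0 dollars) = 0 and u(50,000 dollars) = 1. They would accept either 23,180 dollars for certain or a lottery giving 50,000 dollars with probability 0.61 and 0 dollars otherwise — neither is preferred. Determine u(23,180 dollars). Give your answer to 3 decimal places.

0.610

By the standard-gamble method, u(23,180 dollars) is just the indifference probability on the best outcome: 0.61.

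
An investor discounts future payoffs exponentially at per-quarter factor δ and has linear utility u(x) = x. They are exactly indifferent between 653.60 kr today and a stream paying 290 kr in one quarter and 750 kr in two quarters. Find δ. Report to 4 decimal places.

δ ≈ 0.7600

The stream is worth 290δ + 750δ² today, so 290δ + 750δ² = 653.60.
So 750δ² + 290δ − 653.60 = 0.
The positive root is δ = [−290 + √(290² + 4·750·653.60)] / (2·750) = (−290 + 1430.000)/1500 ≈ 0.7600.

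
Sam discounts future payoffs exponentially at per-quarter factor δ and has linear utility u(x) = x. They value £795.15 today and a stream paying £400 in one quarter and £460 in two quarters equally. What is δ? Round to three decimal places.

δ ≈ 0.950

Equating present values: 795.15 = 400δ + 460δ².
So 460δ² + 400δ − 795.15 = 0.
The positive root is δ = [−400 + √(400² + 4·460·795.15)] / (2·460) = (−400 + 1274.000)/920 ≈ 0.950.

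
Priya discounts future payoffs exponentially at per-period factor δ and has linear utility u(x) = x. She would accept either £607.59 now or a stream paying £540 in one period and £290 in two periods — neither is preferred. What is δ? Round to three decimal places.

Equating present values: 607.59 = 540δ + 290δ².
Rearranged: 290δ² + 540δ − 607.59 = 0.
The positive root is δ = [−540 + √(540² + 4·290·607.59)] / (2·290) = (−540 + 998.201)/580 ≈ 0.790.

δ ≈ 0.790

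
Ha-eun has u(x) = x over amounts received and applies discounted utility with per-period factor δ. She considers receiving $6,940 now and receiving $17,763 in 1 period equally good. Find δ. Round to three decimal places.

Indifference means u(6940) = δ · u(17763), so δ = u(6940)/u(17763).
With u(x) = x: δ = 6940/17763 = 0.39070.

δ ≈ 0.391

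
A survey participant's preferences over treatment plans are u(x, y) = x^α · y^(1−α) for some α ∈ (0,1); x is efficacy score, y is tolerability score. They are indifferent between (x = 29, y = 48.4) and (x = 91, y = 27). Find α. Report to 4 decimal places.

Set the two utilities equal: 29^α·48.4^(1−α) = 91^α·27^(1−α).
Rearrange to (29/91)^α = (27/48.4)^(1−α) and take logs: α·-1.1435637 = (1−α)·-0.5836629.
So α/(1−α) = (-0.5836629)/(-1.1435637) = 0.5103895, and α = 0.5103895/1.5103895 ≈ 0.3379.

α ≈ 0.3379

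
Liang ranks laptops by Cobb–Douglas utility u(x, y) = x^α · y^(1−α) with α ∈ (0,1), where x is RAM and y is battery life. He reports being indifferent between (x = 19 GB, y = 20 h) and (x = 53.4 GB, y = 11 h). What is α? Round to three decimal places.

Indifference: 19^α · 20^(1−α) = 53.4^α · 11^(1−α).
(19/53.4)^α = (11/20)^(1−α); take logs: α·ln(19/53.4) = (1−α)·ln(11/20), i.e. α·-1.033372 = (1−α)·-0.597837.
So α/(1−α) = (-0.597837)/(-1.033372) = 0.578530, and α = 0.578530/1.578530 ≈ 0.366.

α ≈ 0.366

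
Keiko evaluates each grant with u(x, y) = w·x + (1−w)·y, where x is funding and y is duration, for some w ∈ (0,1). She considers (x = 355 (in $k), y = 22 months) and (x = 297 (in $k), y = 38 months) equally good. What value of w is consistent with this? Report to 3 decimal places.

u(355,22) = u(297,38) means w·355 + (1−w)·22 = w·297 + (1−w)·38.
Collecting terms: w·58 = (1−w)·16.
The marginal rate of substitution is 16/58, so w = 16/(58+16) = 0.216.

w = 0.216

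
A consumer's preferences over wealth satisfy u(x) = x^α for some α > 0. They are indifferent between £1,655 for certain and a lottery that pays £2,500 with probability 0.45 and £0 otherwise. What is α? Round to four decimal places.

Since u(0) = 0, the lottery's EU is 0.45·2500^α.
Setting u(1655) equal to that: 1655^α = 0.45·2500^α ⇒ (1655/2500)^α = 0.45.
Take logs: α = ln 0.45 / ln(1655/2500) ≈ 1.935824.

α ≈ 1.9358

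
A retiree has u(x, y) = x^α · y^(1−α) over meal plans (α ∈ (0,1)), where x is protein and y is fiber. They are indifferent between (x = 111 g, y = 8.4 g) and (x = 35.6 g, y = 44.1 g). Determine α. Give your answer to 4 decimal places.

α ≈ 0.5932

The Cobb–Douglas utilities coincide, so 111^α·8.4^(1−α) = 35.6^α·44.1^(1−α).
(111/35.6)^α = (44.1/8.4)^(1−α); take logs: α·ln(111/35.6) = (1−α)·ln(44.1/8.4), i.e. α·1.1371846 = (1−α)·1.6582281.
Thus α·(2.7954127) = 1.6582281, so α = 1.6582281/2.7954127 ≈ 0.5932.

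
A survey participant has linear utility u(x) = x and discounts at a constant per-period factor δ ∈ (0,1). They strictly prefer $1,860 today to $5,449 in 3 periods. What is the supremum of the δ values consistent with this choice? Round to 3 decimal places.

δ < 0.699

Comparing present values: 1860 > δ^3·5449.
So δ^3 < 1860/5449 = 0.34135; taking the cube root of both positive sides preserves the inequality.
δ < (1860/5449)^(1/3) ≈ 0.699.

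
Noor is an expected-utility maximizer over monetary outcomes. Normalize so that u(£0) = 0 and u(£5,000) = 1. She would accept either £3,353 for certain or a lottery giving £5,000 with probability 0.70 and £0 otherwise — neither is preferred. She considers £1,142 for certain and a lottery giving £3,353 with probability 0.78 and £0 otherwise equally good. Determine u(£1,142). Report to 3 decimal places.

From the first indifference, u(£3,353) = 0.70·u(£5,000) + 0.30·u(£0) = 0.70·1 + 0.30·0 = 0.70.
Then u(£1,142) = 0.78·u(£3,353) + 0.22·u(£0) = 0.78·0.70 + 0.22·0.00 = 0.5460.

0.546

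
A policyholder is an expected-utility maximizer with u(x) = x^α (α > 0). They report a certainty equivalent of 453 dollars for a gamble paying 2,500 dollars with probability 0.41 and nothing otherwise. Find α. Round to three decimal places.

EU(lottery) = 0.41·2500^α + 0.59·0 = 0.41·2500^α.
Setting u(453) equal to that: 453^α = 0.41·2500^α ⇒ (453/2500)^α = 0.41.
Taking logs: α·ln(453/2500) = ln(0.41), so α = -0.891598 / -1.708154 ≈ 0.522.

α ≈ 0.522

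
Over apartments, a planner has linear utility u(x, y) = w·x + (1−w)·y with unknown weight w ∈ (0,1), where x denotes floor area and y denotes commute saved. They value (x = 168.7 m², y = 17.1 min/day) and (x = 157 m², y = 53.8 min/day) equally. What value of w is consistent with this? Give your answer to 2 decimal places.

w = 0.76

Equating utilities: w·168.7 + (1−w)·17.1 = w·157 + (1−w)·53.8.
w·(168.7−157) = (1−w)·(53.8−17.1), i.e. w·11.7 = (1−w)·36.7.
The marginal rate of substitution is 36.7/11.7, so w = 36.7/(11.7+36.7) = 0.76.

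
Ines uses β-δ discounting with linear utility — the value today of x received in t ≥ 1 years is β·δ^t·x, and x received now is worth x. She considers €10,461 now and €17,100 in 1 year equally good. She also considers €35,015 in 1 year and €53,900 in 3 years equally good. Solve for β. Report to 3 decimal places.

From the later pair, β·δ^1·35015 = β·δ^3·53900; dividing through, δ^2 = 35015/53900 = 0.64963, so δ = 0.80600.
The first indifference: 10461 = β·δ·17100, so β = 10461/(δ·17100) = 10461/(0.80600·17100) ≈ 0.759.

β ≈ 0.759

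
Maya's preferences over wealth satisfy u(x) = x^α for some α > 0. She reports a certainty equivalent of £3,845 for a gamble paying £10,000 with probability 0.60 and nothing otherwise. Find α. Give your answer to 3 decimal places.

EU(lottery) = 0.60·10000^α + 0.40·0 = 0.60·10000^α.
Setting u(3845) equal to that: 3845^α = 0.60·10000^α ⇒ (3845/10000)^α = 0.60.
Taking logs: α·ln(3845/10000) = ln(0.60), so α = -0.510826 / -0.955811 ≈ 0.534.

α ≈ 0.534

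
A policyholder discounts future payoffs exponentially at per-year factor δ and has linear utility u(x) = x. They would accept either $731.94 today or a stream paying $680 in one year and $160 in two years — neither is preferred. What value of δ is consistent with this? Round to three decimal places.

δ ≈ 0.890

The stream is worth 680δ + 160δ² today, so 680δ + 160δ² = 731.94.
So 160δ² + 680δ − 731.94 = 0.
The positive root is δ = [−680 + √(680² + 4·160·731.94)] / (2·160) = (−680 + 964.801)/320 ≈ 0.890.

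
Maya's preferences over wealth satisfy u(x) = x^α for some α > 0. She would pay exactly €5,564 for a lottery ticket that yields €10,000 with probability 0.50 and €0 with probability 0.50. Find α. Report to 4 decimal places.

Since u(0) = 0, the lottery's EU is 0.50·10000^α.
Setting u(5564) equal to that: 5564^α = 0.50·10000^α ⇒ (5564/10000)^α = 0.50.
α = ln(0.50) / ln(5564/10000) = -0.6931472/-0.5862678 ≈ 1.1823.

α ≈ 1.1823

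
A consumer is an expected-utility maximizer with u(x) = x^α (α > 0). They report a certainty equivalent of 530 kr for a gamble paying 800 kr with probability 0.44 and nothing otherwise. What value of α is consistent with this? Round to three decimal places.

The lottery's expected utility is 0.44·u(800) + 0.56·u(0) = 0.44·800^α (since u(0) = 0 for α > 0).
Setting u(530) equal to that: 530^α = 0.44·800^α ⇒ (530/800)^α = 0.44.
Taking logs: α·ln(530/800) = ln(0.44), so α = -0.820981 / -0.411735 ≈ 1.994.

α ≈ 1.994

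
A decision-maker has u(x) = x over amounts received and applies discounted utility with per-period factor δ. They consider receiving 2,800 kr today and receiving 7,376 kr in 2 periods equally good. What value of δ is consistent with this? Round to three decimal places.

Equating discounted utilities: u(2800) = δ^2·u(7376) ⇒ δ^2 = u(2800)/u(7376).
With u(x) = x: δ^2 = 2800/7376 = 0.37961.
Hence δ = (0.37961)^(1/2) = 0.61612.

δ ≈ 0.616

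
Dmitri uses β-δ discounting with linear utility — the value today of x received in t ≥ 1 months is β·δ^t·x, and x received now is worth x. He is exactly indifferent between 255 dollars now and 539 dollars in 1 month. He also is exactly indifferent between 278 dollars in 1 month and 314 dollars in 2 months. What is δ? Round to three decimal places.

The second indifference involves only future payoffs, so β cancels: β·δ^1·278 = β·δ^2·314, giving δ = 278/314 = 0.88535.

δ ≈ 0.885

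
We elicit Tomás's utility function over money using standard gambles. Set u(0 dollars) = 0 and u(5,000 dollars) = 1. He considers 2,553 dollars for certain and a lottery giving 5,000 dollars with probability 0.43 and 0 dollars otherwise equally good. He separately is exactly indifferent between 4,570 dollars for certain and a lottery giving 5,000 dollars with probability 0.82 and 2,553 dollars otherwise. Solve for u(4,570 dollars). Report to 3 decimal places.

0.897

The first gamble pins u(2,553 dollars): it must equal 0.43·1 + 0.57·0 = 0.43.
The second indifference gives u(4,570 dollars) = 0.82·u(5,000 dollars) + 0.18·u(2,553 dollars) = 0.82·1.00 + 0.18·0.43 = 0.8974.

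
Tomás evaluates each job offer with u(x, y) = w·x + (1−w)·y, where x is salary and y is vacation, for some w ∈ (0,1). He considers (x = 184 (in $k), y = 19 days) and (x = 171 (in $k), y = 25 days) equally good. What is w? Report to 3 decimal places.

u(184,19) = u(171,25) means w·184 + (1−w)·19 = w·171 + (1−w)·25.
Rearranging, 13·w − 6·(1−w) = 0.
So w/(1−w) = 6/13 = 0.4615, giving w = 6/(13+6) = 0.316.

w = 0.316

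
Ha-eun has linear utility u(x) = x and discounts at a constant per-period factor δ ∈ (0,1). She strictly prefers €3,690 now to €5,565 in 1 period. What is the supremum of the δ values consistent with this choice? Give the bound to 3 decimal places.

δ < 0.663

Comparing present values: 3690 > δ·5565.
Dividing through by 5565 gives δ < 0.66307.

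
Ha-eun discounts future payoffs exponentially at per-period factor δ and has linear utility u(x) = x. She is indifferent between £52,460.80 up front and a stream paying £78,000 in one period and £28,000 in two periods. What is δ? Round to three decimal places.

Present value of the stream is 78000·δ + 28000·δ². Indifference gives 78000δ + 28000δ² = 52460.80.
So 28000δ² + 78000δ − 52460.80 = 0.
By the quadratic formula (taking the positive root), δ = (−78000 + √11959609600.00) / 56000 ≈ 0.560.

δ ≈ 0.560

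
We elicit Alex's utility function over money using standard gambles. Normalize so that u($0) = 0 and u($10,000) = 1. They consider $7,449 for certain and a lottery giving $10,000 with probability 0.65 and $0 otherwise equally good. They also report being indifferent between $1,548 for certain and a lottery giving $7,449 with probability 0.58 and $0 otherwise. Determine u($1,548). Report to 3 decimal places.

0.377

From the first indifference, u($7,449) = 0.65·u($10,000) + 0.35·u($0) = 0.65·1 + 0.35·0 = 0.65.
The second indifference gives u($1,548) = 0.58·u($7,449) + 0.42·u($0) = 0.58·0.65 + 0.42·0.00 = 0.3770.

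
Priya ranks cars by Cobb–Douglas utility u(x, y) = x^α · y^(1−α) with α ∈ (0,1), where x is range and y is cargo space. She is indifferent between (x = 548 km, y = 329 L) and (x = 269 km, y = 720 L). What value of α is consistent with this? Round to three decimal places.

α ≈ 0.524

Set the two utilities equal: 548^α·329^(1−α) = 269^α·720^(1−α).
Taking logs: α·ln 548 + (1−α)·ln 329 = α·ln 269 + (1−α)·ln 720, i.e. α·0.711564 = (1−α)·0.783193.
So α/(1−α) = (0.783193)/(0.711564) = 1.100664, and α = 1.100664/2.100664 ≈ 0.524.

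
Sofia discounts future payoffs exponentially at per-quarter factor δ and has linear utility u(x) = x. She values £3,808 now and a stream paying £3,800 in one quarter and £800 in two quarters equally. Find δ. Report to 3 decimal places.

Present value of the stream is 3800·δ + 800·δ². Indifference gives 3800δ + 800δ² = 3808.
Rearranged: 800δ² + 3800δ − 3808 = 0.
By the quadratic formula (taking the positive root), δ = (−3800 + √26625600.00) / 1600 ≈ 0.850.

δ ≈ 0.850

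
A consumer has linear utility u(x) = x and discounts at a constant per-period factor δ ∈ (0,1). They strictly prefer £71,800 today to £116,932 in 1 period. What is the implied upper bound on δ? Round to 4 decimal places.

Comparing present values: 71800 > δ·116932.
Dividing through by 116932 gives δ < 0.61403.

δ < 0.6140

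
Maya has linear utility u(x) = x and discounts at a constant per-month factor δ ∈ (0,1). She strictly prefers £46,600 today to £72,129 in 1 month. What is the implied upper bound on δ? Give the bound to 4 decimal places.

The preference means 46600 > δ·72129.
So δ < 46600/72129 = 0.64606.

δ < 0.6461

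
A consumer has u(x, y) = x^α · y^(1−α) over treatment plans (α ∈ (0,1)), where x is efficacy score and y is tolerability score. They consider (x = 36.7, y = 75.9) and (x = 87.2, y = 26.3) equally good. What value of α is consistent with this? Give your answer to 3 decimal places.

α ≈ 0.550

Set the two utilities equal: 36.7^α·75.9^(1−α) = 87.2^α·26.3^(1−α).
Rearrange to (36.7/87.2)^α = (26.3/75.9)^(1−α) and take logs: α·-0.865428 = (1−α)·-1.059848.
Thus α·(-1.925276) = -1.059848, so α = -1.059848/-1.925276 ≈ 0.550.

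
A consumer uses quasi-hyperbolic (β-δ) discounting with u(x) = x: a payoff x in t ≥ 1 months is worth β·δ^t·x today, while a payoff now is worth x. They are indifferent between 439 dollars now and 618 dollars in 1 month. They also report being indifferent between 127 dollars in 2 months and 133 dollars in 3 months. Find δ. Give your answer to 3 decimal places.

δ ≈ 0.955

The second indifference involves only future payoffs, so β cancels: β·δ^2·127 = β·δ^3·133, giving δ = 127/133 = 0.95489.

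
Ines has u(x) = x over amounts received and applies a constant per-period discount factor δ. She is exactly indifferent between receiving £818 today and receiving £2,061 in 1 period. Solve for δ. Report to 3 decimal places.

δ ≈ 0.397

Equating discounted utilities: u(818) = δ·u(2061) ⇒ δ = u(818)/u(2061).
With u(x) = x: δ = 818/2061 = 0.39689.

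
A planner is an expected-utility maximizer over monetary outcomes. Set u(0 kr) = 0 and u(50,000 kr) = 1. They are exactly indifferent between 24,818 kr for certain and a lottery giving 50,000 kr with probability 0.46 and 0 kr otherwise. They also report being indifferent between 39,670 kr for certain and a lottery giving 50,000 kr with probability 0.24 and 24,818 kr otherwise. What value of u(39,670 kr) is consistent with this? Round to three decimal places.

First, u(24,818 kr) = 0.46·u(50,000 kr) + 0.54·u(0 kr) = 0.46.
The second indifference gives u(39,670 kr) = 0.24·u(50,000 kr) + 0.76·u(24,818 kr) = 0.24·1.00 + 0.76·0.46 = 0.5896.

0.590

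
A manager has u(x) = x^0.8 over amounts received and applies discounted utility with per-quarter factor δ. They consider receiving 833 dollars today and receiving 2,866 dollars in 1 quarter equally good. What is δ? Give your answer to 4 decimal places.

Equating discounted utilities: u(833) = δ·u(2866) ⇒ δ = u(833)/u(2866).
Since u(x) = x^0.8, δ = (833/2866)^0.8 = 0.29065^0.8 = 0.37213.

δ ≈ 0.3721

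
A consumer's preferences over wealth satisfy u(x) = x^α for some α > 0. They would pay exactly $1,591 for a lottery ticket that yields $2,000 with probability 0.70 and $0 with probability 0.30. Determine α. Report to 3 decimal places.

EU(lottery) = 0.70·2000^α + 0.30·0 = 0.70·2000^α.
Indifference: 1591^α = 0.70·2000^α, so (1591/2000)^α = 0.70.
Taking logs: α·ln(1591/2000) = ln(0.70), so α = -0.356675 / -0.228784 ≈ 1.559.

α ≈ 1.559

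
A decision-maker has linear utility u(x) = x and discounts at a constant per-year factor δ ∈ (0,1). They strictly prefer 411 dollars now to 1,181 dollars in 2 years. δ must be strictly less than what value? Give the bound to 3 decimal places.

δ < 0.590

Under u(x) = x this choice says 411 > δ^2·1181.
So δ^2 < 411/1181 = 0.34801; taking the square root of both positive sides preserves the inequality.
δ < 0.34801^(1/2) = 0.590.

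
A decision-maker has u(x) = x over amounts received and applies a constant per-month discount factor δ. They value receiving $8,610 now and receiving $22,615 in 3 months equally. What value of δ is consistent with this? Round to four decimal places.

δ ≈ 0.7248

The payoff in 3 months is discounted by δ^3, so u(8610) = δ^3·u(22615) and δ^3 = u(8610)/u(22615).
With u(x) = x: δ^3 = 8610/22615 = 0.38072.
Taking the cube root: δ = 0.38072^(1/3) ≈ 0.7248.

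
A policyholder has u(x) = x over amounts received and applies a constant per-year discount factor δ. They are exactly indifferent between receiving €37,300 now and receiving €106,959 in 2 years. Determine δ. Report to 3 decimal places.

The payoff in 2 years is discounted by δ^2, so u(37300) = δ^2·u(106959) and δ^2 = u(37300)/u(106959).
With u(x) = x: δ^2 = 37300/106959 = 0.34873.
So δ = 0.34873^(1/2) ≈ 0.591.

δ ≈ 0.591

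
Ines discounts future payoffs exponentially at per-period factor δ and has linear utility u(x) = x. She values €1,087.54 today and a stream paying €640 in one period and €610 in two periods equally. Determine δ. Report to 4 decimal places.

δ ≈ 0.9100

The stream is worth 640δ + 610δ² today, so 640δ + 610δ² = 1087.54.
Rearranged: 610δ² + 640δ − 1087.54 = 0.
By the quadratic formula (taking the positive root), δ = (−640 + √3063197.60) / 1220 ≈ 0.9100.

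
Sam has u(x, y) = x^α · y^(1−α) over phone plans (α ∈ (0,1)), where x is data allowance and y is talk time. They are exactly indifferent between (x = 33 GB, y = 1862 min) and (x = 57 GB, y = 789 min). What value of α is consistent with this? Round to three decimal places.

The Cobb–Douglas utilities coincide, so 33^α·1862^(1−α) = 57^α·789^(1−α).
Rearrange to (33/57)^α = (789/1862)^(1−α) and take logs: α·-0.546544 = (1−α)·-0.858640.
So α/(1−α) = (-0.858640)/(-0.546544) = 1.571035, and α = 1.571035/2.571035 ≈ 0.611.

α ≈ 0.611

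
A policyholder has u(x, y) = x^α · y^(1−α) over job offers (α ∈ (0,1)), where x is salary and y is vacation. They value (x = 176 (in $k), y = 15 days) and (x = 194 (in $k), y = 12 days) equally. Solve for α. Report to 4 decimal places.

α ≈ 0.6962

Set the two utilities equal: 176^α·15^(1−α) = 194^α·12^(1−α).
Rearrange to (176/194)^α = (12/15)^(1−α) and take logs: α·-0.0973742 = (1−α)·-0.2231436.
With A = -0.0973742 and B = -0.2231436: α·A = (1−α)·B, so α = B/(A+B) = -0.2231436/-0.3205178 ≈ 0.6962.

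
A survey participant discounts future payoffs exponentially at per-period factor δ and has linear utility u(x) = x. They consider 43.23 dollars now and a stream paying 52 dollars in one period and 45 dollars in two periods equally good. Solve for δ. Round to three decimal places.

The stream is worth 52δ + 45δ² today, so 52δ + 45δ² = 43.23.
That is, 45δ² + 52δ − 43.23 = 0, a quadratic in δ.
By the quadratic formula (taking the positive root), δ = (−52 + √10485.40) / 90 ≈ 0.560.

δ ≈ 0.560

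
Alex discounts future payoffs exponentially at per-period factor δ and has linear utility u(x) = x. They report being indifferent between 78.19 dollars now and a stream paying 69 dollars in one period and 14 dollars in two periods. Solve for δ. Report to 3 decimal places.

δ ≈ 0.950

Present value of the stream is 69·δ + 14·δ². Indifference gives 69δ + 14δ² = 78.19.
That is, 14δ² + 69δ − 78.19 = 0, a quadratic in δ.
The positive root is δ = [−69 + √(69² + 4·14·78.19)] / (2·14) = (−69 + 95.601)/28 ≈ 0.950.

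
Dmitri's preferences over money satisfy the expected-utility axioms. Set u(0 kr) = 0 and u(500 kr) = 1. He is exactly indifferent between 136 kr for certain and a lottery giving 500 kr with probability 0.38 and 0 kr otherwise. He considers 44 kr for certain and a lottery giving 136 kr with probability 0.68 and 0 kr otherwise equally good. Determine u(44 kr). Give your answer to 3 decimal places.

0.258

The first gamble pins u(136 kr): it must equal 0.38·1 + 0.62·0 = 0.38.
Chaining: u(44 kr) = 0.68·0.38 + 0.32·0.00 = 0.2584.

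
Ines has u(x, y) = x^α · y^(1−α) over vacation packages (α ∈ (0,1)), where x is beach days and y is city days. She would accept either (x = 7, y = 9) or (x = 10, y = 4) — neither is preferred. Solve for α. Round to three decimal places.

Set the two utilities equal: 7^α·9^(1−α) = 10^α·4^(1−α).
(7/10)^α = (4/9)^(1−α); take logs: α·ln(7/10) = (1−α)·ln(4/9), i.e. α·-0.356675 = (1−α)·-0.810930.
With A = -0.356675 and B = -0.810930: α·A = (1−α)·B, so α = B/(A+B) = -0.810930/-1.167605 ≈ 0.695.

α ≈ 0.695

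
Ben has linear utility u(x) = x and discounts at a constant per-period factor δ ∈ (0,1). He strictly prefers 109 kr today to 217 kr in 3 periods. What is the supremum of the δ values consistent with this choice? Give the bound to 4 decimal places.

Under u(x) = x this choice says 109 > δ^3·217.
So δ^3 < 109/217 = 0.50230; taking the cube root of both positive sides preserves the inequality.
δ < (109/217)^(1/3) ≈ 0.7949.

δ < 0.7949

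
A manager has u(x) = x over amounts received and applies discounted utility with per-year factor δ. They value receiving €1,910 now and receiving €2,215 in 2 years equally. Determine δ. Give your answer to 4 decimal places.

δ ≈ 0.9286

The payoff in 2 years is discounted by δ^2, so u(1910) = δ^2·u(2215) and δ^2 = u(1910)/u(2215).
With u(x) = x: δ^2 = 1910/2215 = 0.86230.
Taking the square root: δ = 0.86230^(1/2) ≈ 0.9286.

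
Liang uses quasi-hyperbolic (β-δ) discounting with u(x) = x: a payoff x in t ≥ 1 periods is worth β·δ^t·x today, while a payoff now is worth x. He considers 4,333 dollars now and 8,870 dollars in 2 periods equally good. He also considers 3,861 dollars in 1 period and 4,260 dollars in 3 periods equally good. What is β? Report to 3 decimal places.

β ≈ 0.539

The second indifference involves only future payoffs, so β cancels: β·δ^1·3861 = β·δ^3·4260, giving δ^2 = 3861/4260 = 0.90634, so δ = 0.95202.
Now use the now-vs-future pair: 4333 = β·δ^2·8870 gives β = 4333/(0.90634·8870) ≈ 0.539.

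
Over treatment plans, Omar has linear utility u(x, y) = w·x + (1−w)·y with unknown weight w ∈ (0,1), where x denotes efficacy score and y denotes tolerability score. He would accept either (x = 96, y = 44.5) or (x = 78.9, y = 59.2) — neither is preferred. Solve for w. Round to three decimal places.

Equating utilities: w·96 + (1−w)·44.5 = w·78.9 + (1−w)·59.2.
Rearranging, 17.1·w − 14.7·(1−w) = 0.
The marginal rate of substitution is 14.7/17.1, so w = 14.7/(17.1+14.7) = 0.462.

w = 0.462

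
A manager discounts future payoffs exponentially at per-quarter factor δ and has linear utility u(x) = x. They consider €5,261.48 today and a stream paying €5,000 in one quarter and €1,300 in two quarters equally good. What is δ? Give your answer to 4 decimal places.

δ ≈ 0.8600

Present value of the stream is 5000·δ + 1300·δ². Indifference gives 5000δ + 1300δ² = 5261.48.
That is, 1300δ² + 5000δ − 5261.48 = 0, a quadratic in δ.
By the quadratic formula (taking the positive root), δ = (−5000 + √52359696.00) / 2600 ≈ 0.8600.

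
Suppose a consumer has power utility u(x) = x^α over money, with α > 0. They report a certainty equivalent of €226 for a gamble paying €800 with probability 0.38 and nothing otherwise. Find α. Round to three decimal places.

α ≈ 0.765

EU(lottery) = 0.38·800^α + 0.62·0 = 0.38·800^α.
Setting u(226) equal to that: 226^α = 0.38·800^α ⇒ (226/800)^α = 0.38.
Take logs: α = ln 0.38 / ln(226/800) ≈ 0.76545.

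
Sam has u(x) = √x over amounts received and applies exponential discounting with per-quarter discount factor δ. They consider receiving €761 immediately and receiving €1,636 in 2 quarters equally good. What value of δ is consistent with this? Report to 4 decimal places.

Indifference means u(761) = δ^2 · u(1636), so δ^2 = u(761)/u(1636).
With u(x) = √x: δ^2 = √761/√1636 = √(761/1636) = 0.68203.
Taking the square root: δ = 0.68203^(1/2) ≈ 0.8258.

δ ≈ 0.8258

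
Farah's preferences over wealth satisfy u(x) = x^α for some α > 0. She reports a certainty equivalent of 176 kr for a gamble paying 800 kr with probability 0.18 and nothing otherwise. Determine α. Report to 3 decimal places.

Since u(0) = 0, the lottery's EU is 0.18·800^α.
Setting u(176) equal to that: 176^α = 0.18·800^α ⇒ (176/800)^α = 0.18.
Take logs: α = ln 0.18 / ln(176/800) ≈ 1.13253.

α ≈ 1.133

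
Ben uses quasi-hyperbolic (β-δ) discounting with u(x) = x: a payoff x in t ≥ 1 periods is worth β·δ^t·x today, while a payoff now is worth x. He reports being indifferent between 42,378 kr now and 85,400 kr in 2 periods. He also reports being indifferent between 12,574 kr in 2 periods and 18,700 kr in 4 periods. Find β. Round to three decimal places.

The second indifference involves only future payoffs, so β cancels: β·δ^2·12574 = β·δ^4·18700, giving δ^2 = 12574/18700 = 0.67241, so δ = 0.82000.
The first indifference: 42378 = β·δ^2·85400, so β = 42378/(δ^2·85400) = 42378/(0.67241·85400) ≈ 0.738.

β ≈ 0.738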